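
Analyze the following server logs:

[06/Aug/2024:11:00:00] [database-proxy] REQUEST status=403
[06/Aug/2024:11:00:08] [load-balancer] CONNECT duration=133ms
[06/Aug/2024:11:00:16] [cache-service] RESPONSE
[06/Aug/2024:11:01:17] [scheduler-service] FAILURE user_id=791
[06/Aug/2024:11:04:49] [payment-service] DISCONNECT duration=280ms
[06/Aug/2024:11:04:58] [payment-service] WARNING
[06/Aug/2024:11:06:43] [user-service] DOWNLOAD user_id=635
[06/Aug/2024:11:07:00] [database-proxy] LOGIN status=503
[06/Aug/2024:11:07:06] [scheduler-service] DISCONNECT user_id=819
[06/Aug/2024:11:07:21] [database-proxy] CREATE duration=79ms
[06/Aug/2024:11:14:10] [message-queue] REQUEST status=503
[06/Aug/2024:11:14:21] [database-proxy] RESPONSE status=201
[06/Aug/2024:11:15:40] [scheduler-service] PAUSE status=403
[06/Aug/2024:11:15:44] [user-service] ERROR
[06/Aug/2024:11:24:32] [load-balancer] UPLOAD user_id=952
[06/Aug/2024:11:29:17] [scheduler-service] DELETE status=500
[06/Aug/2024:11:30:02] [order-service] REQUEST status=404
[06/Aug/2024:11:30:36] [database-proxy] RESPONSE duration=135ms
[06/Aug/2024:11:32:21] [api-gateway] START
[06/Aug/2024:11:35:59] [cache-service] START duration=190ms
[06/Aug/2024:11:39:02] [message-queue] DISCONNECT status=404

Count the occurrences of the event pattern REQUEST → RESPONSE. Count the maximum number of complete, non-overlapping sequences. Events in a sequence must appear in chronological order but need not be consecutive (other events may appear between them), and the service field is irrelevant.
3

To count sequences:

1. Look for pattern: REQUEST → RESPONSE
2. Greedily scan the log in chronological order, matching each sequence element in turn (ignoring service)
3. Each time the full pattern completes, increment the count and restart matching from the next event
4. Complete non-overlapping sequences found: 3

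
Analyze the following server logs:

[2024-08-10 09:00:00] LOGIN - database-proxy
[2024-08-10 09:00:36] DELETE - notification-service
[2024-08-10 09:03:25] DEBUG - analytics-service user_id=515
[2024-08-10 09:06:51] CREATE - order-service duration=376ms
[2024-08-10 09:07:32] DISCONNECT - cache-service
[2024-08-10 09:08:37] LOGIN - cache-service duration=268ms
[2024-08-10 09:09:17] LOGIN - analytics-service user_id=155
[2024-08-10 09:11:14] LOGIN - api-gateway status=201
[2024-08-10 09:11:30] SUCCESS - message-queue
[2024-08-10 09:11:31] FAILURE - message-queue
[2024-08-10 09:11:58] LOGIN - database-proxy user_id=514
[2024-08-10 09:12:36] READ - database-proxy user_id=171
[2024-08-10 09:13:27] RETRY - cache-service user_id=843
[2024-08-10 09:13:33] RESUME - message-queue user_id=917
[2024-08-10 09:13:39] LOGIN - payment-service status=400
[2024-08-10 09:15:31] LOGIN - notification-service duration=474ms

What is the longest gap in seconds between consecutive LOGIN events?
517

To find the longest gap:

1. Extract all LOGIN events in chronological order
2. Calculate time differences between consecutive events
3. Find the maximum difference
4. Longest gap: 517 seconds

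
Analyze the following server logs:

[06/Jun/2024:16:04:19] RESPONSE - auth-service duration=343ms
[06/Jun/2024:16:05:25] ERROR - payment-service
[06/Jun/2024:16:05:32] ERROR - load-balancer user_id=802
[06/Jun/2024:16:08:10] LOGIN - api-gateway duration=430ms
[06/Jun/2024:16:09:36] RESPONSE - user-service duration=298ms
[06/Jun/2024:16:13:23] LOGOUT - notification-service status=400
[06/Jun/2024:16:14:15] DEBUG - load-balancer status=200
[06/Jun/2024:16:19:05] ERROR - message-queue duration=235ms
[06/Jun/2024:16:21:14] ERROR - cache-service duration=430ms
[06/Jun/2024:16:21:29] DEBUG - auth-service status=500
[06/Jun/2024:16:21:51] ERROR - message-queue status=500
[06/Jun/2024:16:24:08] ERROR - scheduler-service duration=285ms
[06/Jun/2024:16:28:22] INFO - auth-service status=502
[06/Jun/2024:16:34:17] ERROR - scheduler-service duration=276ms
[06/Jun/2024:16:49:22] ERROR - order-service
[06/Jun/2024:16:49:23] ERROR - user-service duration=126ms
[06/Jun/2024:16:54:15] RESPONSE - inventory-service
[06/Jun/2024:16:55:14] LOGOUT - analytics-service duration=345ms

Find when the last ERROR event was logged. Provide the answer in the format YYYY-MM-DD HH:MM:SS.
2024-06-06 16:49:23

To find the last event:

1. Filter for all ERROR events
2. Sort by timestamp
3. Select the last one
4. Timestamp: 2024-06-06 16:49:23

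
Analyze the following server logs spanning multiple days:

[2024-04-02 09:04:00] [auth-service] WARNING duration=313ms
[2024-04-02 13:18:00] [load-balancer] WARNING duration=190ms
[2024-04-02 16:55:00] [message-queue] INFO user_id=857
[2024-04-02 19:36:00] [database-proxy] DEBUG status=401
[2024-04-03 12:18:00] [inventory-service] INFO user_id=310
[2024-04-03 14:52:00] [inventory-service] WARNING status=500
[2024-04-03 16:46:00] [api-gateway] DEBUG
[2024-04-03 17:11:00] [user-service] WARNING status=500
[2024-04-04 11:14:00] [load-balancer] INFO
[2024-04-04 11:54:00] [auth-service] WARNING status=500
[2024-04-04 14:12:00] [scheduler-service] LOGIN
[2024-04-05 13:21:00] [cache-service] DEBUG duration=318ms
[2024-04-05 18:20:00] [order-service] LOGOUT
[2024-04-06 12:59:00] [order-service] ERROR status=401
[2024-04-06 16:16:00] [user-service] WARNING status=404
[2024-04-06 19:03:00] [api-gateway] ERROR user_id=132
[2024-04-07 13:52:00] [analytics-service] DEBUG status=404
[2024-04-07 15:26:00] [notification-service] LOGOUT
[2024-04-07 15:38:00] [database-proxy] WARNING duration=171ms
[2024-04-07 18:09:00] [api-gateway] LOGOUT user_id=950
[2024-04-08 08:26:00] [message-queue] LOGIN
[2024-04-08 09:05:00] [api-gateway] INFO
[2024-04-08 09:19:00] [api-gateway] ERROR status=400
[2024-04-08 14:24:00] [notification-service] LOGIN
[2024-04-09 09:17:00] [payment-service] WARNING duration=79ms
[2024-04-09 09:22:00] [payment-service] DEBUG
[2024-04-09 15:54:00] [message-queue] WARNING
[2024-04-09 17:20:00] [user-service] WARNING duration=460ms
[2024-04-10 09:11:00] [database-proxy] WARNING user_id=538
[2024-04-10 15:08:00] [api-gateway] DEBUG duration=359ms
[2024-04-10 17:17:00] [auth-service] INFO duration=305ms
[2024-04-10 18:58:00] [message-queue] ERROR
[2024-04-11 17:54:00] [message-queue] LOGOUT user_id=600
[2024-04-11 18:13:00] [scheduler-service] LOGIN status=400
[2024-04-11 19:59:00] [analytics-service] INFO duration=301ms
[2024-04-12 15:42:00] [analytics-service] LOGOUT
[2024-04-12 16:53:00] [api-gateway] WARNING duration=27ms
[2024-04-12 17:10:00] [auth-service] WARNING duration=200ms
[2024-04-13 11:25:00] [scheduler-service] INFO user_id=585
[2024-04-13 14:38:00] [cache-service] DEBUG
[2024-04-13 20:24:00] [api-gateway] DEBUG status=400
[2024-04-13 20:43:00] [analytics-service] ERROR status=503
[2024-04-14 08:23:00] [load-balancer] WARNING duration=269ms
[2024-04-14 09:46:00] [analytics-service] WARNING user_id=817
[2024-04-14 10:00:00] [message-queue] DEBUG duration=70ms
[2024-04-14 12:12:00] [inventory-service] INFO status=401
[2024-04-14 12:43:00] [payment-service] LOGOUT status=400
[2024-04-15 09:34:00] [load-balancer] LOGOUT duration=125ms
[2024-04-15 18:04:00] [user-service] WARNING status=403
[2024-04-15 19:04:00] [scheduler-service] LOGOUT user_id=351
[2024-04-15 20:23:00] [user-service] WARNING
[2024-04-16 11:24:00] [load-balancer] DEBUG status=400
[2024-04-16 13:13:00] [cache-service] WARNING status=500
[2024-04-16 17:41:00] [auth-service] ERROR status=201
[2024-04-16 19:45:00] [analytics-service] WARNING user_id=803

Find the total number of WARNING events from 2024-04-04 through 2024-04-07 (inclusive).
3

To filter by date range:

1. Date range: 2024-04-04 through 2024-04-07, both dates inclusive
2. Filter for WARNING events whose date falls in this range
3. Count matching events: 3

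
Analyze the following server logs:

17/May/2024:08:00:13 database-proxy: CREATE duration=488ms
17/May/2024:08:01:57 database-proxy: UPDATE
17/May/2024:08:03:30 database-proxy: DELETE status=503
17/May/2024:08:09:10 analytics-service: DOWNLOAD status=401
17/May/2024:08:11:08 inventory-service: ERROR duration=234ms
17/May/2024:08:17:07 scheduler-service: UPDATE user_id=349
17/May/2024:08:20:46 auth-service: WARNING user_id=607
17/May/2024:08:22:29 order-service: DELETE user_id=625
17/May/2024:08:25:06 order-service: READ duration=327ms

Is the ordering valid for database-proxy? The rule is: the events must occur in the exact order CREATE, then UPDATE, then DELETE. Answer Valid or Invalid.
Valid

To validate ordering:

1. Required order: CREATE → UPDATE → DELETE
2. Rule: the events must occur in the exact order CREATE, then UPDATE, then DELETE
3. Check actual order of events for database-proxy
4. Result: Valid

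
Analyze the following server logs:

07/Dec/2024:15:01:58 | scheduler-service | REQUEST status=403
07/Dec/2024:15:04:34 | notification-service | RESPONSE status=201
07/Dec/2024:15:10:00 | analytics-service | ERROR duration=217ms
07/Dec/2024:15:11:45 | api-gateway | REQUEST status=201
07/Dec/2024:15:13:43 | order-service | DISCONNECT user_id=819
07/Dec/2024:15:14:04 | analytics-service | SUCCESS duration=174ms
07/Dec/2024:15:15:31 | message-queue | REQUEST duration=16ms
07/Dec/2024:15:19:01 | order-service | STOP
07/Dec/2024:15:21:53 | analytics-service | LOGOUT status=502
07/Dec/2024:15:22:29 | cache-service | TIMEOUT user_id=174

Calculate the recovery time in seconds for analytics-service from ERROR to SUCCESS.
244

To calculate recovery time:

1. Find ERROR event for analytics-service: 07/Dec/2024:15:10:00
2. Find next SUCCESS event for analytics-service: 07/Dec/2024:15:14:04
3. Recovery time: 07/Dec/2024:15:14:04 - 07/Dec/2024:15:10:00 = 244 seconds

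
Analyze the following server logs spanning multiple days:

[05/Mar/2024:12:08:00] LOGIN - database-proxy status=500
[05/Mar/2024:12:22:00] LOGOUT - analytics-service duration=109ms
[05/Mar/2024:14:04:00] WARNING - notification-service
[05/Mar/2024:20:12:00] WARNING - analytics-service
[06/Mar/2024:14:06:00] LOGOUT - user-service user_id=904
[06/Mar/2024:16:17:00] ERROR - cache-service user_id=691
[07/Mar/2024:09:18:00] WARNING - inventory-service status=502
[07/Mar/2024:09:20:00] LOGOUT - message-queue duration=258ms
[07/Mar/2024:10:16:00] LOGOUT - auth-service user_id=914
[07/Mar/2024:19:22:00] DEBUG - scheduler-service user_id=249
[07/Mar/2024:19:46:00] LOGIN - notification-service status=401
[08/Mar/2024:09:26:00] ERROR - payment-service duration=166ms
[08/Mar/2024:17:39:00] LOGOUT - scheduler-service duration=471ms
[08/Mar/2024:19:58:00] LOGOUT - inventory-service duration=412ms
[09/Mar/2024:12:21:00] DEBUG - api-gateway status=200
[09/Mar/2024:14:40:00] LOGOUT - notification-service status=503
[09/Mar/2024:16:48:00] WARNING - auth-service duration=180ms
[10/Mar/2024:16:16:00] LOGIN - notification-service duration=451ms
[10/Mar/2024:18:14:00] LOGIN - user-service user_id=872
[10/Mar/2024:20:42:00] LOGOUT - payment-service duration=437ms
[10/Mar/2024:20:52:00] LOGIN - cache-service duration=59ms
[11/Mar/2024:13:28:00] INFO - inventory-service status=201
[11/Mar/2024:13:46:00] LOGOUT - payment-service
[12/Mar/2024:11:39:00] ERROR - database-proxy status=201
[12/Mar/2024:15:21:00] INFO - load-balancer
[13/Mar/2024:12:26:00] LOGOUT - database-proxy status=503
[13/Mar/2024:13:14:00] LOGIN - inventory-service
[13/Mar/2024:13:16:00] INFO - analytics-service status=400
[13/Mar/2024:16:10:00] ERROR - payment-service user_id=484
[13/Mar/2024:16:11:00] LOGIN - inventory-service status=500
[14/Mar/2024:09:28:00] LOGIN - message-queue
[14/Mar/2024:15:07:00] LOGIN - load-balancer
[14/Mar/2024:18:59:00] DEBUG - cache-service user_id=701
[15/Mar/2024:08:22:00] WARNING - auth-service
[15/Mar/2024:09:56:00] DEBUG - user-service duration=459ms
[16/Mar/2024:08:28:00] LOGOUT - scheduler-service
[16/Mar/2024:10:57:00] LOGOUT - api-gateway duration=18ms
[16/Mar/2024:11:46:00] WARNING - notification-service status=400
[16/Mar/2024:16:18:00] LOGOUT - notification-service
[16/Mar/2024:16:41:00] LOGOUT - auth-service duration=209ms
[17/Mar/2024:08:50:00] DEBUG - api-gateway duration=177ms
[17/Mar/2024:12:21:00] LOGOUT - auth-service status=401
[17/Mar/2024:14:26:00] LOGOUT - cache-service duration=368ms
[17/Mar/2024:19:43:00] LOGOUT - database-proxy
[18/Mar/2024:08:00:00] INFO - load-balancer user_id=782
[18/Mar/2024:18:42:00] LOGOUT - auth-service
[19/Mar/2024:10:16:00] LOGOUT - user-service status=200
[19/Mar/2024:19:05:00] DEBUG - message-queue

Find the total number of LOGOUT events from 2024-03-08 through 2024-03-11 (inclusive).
5

To filter by date range:

1. Date range: 2024-03-08 through 2024-03-11, both dates inclusive
2. Filter for LOGOUT events whose date falls in this range
3. Count matching events: 5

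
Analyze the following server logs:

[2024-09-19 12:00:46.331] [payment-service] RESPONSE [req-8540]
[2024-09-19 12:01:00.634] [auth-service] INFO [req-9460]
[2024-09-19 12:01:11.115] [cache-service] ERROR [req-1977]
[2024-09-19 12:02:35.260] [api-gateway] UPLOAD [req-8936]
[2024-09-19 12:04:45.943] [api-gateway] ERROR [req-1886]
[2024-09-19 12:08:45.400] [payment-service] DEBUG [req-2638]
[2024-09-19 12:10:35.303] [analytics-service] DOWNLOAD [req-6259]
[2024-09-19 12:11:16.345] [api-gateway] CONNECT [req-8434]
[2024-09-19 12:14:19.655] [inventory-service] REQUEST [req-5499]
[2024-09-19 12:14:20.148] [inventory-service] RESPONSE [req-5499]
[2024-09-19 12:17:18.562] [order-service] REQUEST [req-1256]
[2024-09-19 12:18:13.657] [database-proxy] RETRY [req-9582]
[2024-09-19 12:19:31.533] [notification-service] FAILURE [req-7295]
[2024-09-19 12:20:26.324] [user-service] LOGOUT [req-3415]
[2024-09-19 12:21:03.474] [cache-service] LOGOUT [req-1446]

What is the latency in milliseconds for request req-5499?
493

To calculate latency:

1. Find REQUEST with id req-5499: 2024-09-19 12:14:19.655
2. Find RESPONSE with id req-5499: 2024-09-19 12:14:20.148
3. Latency: 2024-09-19 12:14:20.148 - 2024-09-19 12:14:19.655 = 493ms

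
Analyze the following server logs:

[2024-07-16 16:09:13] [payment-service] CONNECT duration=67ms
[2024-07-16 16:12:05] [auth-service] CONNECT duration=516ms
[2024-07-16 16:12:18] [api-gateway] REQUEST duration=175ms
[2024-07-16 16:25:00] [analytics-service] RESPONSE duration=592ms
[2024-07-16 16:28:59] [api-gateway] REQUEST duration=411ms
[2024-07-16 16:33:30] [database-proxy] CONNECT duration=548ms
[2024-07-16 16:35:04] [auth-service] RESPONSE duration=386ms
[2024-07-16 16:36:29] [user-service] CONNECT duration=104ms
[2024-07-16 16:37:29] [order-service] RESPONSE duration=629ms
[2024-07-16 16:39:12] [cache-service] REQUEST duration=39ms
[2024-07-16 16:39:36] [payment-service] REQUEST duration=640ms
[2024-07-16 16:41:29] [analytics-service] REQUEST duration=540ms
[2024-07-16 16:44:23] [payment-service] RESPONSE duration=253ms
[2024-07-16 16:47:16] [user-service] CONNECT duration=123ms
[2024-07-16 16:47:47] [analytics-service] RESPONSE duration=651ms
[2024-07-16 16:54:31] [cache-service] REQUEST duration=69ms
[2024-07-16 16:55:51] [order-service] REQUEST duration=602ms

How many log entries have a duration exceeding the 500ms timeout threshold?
8

To count timeouts:

1. Threshold: 500ms
2. Extract duration from each log entry
3. Count entries where duration > 500
4. Timeout count: 8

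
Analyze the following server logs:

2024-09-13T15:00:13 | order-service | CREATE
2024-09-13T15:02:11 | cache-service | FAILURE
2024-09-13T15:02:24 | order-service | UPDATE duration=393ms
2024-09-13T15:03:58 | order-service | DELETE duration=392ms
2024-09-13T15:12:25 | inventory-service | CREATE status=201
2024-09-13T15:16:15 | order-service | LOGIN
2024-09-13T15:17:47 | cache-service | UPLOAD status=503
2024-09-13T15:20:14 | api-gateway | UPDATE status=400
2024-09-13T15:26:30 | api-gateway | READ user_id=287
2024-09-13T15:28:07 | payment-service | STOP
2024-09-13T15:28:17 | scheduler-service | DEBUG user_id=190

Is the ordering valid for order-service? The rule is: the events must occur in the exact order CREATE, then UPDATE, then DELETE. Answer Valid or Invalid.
Valid

To validate ordering:

1. Required order: CREATE → UPDATE → DELETE
2. Rule: the events must occur in the exact order CREATE, then UPDATE, then DELETE
3. Check actual order of events for order-service
4. Result: Valid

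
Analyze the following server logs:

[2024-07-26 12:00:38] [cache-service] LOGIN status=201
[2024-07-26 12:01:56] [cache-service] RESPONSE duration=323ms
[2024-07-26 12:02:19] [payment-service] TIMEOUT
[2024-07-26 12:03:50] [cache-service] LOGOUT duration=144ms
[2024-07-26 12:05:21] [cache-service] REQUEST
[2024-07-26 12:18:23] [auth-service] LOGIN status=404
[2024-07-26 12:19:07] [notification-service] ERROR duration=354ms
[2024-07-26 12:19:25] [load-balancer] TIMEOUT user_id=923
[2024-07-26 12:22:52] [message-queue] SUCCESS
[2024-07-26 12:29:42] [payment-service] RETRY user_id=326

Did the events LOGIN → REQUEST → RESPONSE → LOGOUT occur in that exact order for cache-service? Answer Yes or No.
No

To verify sequence order:

1. Find all events in sequence LOGIN → REQUEST → RESPONSE → LOGOUT for cache-service
2. Extract their timestamps
3. Check if timestamps are in ascending order
4. Result: No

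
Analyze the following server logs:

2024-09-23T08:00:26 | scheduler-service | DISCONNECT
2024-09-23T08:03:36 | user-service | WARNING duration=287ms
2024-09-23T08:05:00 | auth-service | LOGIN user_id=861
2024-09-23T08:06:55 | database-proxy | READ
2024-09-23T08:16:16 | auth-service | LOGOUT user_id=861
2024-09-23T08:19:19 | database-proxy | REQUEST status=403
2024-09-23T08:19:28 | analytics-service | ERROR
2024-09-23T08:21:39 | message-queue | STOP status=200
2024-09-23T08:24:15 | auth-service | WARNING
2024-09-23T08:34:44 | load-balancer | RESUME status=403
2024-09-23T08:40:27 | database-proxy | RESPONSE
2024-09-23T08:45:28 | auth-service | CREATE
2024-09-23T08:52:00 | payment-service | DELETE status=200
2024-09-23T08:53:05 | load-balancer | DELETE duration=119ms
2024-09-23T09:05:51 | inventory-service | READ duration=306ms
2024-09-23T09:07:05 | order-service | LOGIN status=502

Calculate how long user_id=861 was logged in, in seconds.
676

To calculate session duration:

1. Find LOGIN event for user_id=861: 2024-09-23T08:05:00
2. Find LOGOUT event for user_id=861: 2024-09-23T08:16:16
3. Session duration: 2024-09-23T08:16:16 - 2024-09-23T08:05:00 = 676 seconds (11 minutes)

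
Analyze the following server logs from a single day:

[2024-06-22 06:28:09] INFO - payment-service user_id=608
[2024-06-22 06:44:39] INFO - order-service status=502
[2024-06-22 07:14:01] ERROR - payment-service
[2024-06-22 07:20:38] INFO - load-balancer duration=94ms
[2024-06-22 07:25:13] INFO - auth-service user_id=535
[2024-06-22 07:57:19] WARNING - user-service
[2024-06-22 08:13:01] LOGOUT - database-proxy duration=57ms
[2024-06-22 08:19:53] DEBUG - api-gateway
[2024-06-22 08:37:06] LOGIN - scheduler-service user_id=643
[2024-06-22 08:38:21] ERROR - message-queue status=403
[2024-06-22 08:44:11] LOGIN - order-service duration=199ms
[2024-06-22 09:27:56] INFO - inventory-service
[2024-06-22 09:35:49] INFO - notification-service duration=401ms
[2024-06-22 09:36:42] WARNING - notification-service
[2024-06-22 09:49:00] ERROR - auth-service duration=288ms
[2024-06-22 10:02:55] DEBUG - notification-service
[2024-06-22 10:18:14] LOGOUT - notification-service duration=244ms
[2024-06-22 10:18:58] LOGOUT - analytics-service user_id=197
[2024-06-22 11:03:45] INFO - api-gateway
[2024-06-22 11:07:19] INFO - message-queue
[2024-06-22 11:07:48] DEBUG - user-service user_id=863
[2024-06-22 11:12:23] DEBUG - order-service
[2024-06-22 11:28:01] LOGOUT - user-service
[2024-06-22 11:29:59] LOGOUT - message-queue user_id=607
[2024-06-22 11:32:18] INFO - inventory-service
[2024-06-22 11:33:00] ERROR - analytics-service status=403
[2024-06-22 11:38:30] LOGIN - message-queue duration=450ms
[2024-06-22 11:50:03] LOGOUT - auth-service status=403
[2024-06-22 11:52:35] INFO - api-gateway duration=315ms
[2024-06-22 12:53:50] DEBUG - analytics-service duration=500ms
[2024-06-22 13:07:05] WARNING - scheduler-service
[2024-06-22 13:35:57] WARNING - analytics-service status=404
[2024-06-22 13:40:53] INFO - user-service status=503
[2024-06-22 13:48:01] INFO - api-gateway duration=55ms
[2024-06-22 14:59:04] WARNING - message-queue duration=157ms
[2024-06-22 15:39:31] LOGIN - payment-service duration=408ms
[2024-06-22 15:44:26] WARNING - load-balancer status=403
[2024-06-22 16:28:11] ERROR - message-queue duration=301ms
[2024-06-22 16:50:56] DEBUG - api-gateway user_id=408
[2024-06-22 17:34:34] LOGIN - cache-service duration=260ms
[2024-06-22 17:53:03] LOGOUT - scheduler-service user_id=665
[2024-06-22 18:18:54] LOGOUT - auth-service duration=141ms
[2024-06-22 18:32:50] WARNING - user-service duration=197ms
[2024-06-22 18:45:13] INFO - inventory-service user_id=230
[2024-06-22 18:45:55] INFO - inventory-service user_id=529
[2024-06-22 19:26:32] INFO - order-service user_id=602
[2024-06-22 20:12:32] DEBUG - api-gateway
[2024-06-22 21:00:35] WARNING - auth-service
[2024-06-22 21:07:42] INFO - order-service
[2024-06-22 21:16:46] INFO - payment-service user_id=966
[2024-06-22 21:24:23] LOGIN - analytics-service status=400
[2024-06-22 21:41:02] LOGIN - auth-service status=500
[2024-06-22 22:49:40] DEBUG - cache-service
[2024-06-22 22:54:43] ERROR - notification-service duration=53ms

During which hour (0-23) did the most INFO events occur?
11

To find the peak hour:

1. Group all INFO events by hour
2. Count events in each hour
3. Find hour with maximum count
4. Peak hour: 11 (with 4 events)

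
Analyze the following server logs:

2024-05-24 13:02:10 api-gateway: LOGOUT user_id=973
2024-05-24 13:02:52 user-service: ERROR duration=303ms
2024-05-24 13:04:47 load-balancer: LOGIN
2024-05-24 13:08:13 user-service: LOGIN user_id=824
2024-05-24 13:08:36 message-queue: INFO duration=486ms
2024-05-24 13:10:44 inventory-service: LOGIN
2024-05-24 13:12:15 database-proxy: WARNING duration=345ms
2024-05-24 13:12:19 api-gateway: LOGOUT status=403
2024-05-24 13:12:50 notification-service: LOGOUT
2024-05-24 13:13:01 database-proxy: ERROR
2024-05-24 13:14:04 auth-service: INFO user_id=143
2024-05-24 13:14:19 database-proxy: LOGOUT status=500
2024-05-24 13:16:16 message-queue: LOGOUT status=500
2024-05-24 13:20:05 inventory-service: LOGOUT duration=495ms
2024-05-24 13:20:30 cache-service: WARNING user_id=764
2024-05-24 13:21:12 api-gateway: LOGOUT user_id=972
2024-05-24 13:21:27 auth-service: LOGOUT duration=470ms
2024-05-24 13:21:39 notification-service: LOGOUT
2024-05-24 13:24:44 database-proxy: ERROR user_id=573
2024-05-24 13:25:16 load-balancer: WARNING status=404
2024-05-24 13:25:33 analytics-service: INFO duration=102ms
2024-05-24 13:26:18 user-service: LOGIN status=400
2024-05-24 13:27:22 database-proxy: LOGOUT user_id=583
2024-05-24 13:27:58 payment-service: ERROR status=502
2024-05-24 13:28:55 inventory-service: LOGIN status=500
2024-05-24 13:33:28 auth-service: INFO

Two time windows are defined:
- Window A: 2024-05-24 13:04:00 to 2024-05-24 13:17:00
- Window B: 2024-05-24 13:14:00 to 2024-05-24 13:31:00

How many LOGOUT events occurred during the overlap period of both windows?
2

To find overlap events:

1. Window A: 2024-05-24 13:04:00 to 2024-05-24 13:17:00
2. Window B: 2024-05-24 13:14:00 to 2024-05-24 13:31:00
3. Overlap period: 2024-05-24 13:14:00 to 2024-05-24 13:17:00
4. Count LOGOUT events in overlap: 2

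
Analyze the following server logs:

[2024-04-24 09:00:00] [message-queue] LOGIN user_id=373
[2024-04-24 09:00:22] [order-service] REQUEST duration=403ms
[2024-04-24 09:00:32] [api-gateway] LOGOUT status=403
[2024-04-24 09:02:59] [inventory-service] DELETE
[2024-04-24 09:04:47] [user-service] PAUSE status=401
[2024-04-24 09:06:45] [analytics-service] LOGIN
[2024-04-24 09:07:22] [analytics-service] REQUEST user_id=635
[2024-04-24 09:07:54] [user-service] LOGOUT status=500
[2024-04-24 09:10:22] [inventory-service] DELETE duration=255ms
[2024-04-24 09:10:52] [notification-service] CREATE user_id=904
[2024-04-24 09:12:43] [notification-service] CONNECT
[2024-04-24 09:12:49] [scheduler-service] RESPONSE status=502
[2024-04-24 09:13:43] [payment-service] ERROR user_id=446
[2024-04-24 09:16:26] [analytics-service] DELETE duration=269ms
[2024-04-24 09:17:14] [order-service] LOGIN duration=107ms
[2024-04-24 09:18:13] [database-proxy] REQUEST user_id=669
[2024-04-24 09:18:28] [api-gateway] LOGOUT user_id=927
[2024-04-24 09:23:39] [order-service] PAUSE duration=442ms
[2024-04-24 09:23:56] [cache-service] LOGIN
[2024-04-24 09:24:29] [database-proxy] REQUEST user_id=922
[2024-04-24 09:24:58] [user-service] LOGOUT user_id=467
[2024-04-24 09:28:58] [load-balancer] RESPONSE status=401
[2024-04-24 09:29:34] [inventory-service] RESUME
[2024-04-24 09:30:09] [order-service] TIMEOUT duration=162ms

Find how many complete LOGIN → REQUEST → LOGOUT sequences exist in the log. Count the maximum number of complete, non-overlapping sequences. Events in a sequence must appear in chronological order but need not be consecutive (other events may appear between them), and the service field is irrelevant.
4

To count sequences:

1. Look for pattern: LOGIN → REQUEST → LOGOUT
2. Greedily scan the log in chronological order, matching each sequence element in turn (ignoring service)
3. Each time the full pattern completes, increment the count and restart matching from the next event
4. Complete non-overlapping sequences found: 4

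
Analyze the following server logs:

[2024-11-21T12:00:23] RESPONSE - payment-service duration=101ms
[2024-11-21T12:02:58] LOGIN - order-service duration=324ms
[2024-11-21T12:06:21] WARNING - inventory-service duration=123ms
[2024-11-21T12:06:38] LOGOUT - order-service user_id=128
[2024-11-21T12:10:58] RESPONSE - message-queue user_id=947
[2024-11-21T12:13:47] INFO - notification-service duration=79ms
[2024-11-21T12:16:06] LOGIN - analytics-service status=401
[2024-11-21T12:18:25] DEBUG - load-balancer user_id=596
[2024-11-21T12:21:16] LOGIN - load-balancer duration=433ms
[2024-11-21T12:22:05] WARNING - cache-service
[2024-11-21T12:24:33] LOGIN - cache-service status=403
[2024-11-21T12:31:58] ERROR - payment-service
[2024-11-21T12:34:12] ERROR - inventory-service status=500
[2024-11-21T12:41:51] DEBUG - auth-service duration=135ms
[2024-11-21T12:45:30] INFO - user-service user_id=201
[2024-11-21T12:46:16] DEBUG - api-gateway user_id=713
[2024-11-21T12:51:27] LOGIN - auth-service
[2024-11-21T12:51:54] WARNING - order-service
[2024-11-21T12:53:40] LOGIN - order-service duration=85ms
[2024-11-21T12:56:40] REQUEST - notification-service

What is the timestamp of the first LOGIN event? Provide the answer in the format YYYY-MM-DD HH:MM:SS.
2024-11-21 12:02:58

To find the first event:

1. Filter for all LOGIN events
2. Sort by timestamp
3. Select the first one
4. Timestamp: 2024-11-21 12:02:58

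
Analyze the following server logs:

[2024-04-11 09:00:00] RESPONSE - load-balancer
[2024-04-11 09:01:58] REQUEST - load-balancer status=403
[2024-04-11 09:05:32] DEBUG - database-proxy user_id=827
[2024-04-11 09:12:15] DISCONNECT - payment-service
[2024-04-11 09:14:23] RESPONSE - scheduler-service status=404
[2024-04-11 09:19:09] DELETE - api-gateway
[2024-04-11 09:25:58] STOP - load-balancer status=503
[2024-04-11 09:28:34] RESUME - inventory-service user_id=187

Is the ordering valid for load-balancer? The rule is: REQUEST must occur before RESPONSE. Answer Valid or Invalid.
Invalid

To validate ordering:

1. Required order: REQUEST → RESPONSE
2. Rule: REQUEST must occur before RESPONSE
3. Check actual order of events for load-balancer
4. Result: Invalid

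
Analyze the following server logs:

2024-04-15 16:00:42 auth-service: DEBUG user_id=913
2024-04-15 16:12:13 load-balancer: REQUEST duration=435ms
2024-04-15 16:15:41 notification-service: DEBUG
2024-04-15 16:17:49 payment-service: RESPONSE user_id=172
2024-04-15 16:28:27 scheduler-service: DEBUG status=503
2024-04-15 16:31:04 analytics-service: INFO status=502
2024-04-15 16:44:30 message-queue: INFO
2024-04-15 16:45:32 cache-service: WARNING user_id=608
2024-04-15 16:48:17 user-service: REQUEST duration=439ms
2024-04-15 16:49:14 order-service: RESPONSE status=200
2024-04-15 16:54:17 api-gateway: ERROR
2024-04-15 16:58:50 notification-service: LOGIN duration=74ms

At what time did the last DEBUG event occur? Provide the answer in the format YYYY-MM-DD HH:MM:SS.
2024-04-15 16:28:27

To find the last event:

1. Filter for all DEBUG events
2. Sort by timestamp
3. Select the last one
4. Timestamp: 2024-04-15 16:28:27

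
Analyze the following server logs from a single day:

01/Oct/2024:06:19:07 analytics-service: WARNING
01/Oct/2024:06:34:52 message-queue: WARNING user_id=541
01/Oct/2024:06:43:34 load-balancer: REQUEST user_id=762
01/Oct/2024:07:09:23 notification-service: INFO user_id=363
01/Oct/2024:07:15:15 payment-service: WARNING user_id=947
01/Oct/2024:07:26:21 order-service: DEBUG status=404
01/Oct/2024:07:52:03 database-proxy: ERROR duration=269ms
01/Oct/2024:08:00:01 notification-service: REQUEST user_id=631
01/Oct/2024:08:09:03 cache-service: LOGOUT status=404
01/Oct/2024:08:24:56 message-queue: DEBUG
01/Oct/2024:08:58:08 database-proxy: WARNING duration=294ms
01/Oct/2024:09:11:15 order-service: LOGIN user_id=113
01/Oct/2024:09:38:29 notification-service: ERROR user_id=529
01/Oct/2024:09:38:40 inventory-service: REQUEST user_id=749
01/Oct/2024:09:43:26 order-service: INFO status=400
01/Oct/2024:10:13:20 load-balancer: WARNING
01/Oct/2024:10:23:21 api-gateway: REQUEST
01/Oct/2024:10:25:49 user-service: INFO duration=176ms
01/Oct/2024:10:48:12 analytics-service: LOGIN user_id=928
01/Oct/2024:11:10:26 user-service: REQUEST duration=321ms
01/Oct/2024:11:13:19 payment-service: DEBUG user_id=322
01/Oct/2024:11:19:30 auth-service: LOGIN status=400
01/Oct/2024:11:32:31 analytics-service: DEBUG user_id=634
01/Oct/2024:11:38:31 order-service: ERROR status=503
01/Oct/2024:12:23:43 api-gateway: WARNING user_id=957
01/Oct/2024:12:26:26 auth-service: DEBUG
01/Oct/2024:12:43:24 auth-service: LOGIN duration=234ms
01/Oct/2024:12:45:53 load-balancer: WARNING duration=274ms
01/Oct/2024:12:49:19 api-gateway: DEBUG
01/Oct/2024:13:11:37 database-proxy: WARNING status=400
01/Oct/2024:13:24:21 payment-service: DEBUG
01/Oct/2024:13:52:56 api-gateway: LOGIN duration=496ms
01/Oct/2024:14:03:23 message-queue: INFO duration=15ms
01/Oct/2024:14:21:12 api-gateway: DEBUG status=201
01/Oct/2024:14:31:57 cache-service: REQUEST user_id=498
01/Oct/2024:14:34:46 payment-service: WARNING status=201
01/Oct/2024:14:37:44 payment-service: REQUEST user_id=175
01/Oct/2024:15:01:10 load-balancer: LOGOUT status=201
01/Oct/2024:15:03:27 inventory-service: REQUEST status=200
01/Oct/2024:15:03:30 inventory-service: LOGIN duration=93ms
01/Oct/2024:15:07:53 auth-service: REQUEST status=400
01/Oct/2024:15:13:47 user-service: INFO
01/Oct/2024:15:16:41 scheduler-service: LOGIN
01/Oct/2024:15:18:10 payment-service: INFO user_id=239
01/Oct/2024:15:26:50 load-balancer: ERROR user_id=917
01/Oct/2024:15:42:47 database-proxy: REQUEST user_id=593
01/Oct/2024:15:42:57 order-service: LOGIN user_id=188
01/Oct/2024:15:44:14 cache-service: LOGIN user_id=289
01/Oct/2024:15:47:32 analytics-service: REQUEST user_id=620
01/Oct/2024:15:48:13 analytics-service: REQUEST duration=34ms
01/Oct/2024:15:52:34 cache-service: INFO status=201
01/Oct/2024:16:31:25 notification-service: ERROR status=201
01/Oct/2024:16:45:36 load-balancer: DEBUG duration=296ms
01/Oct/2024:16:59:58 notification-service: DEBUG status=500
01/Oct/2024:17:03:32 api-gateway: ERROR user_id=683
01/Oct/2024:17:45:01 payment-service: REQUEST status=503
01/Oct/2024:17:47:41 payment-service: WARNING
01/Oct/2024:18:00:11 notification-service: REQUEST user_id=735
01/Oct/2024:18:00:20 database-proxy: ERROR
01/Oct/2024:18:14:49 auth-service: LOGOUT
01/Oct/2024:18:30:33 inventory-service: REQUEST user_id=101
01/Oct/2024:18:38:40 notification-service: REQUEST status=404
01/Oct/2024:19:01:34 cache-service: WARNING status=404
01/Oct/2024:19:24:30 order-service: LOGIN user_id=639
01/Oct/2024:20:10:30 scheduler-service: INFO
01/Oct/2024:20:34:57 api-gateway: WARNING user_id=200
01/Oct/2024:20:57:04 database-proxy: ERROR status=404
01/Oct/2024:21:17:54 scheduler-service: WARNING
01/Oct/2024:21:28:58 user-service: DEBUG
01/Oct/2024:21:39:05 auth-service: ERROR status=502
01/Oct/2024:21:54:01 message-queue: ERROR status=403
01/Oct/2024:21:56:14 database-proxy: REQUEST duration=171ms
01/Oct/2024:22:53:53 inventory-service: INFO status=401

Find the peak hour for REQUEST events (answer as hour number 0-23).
15

To find the peak hour:

1. Group all REQUEST events by hour
2. Count events in each hour
3. Find hour with maximum count
4. Peak hour: 15 (with 5 events)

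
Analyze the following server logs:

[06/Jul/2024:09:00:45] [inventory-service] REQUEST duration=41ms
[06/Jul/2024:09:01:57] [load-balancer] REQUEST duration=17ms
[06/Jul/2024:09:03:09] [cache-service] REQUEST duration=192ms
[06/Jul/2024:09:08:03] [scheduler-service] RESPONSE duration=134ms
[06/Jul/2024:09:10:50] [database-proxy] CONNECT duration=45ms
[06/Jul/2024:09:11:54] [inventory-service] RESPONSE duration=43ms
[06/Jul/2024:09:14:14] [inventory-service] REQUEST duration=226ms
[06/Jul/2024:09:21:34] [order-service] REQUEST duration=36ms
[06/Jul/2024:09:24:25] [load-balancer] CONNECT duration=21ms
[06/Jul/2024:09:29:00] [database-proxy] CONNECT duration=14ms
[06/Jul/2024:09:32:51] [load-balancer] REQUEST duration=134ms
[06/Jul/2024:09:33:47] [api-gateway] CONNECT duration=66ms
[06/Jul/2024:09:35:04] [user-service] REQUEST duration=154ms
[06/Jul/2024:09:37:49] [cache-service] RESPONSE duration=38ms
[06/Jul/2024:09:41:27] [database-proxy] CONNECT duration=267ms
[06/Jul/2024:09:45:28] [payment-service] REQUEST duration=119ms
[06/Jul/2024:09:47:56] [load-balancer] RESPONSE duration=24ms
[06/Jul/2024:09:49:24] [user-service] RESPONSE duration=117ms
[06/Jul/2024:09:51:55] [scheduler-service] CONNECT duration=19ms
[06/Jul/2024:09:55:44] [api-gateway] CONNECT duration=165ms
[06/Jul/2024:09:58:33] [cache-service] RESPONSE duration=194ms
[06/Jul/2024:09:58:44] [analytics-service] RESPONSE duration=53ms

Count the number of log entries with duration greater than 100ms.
10

To count timeouts:

1. Threshold: 100ms
2. Extract duration from each log entry
3. Count entries where duration > 100
4. Timeout count: 10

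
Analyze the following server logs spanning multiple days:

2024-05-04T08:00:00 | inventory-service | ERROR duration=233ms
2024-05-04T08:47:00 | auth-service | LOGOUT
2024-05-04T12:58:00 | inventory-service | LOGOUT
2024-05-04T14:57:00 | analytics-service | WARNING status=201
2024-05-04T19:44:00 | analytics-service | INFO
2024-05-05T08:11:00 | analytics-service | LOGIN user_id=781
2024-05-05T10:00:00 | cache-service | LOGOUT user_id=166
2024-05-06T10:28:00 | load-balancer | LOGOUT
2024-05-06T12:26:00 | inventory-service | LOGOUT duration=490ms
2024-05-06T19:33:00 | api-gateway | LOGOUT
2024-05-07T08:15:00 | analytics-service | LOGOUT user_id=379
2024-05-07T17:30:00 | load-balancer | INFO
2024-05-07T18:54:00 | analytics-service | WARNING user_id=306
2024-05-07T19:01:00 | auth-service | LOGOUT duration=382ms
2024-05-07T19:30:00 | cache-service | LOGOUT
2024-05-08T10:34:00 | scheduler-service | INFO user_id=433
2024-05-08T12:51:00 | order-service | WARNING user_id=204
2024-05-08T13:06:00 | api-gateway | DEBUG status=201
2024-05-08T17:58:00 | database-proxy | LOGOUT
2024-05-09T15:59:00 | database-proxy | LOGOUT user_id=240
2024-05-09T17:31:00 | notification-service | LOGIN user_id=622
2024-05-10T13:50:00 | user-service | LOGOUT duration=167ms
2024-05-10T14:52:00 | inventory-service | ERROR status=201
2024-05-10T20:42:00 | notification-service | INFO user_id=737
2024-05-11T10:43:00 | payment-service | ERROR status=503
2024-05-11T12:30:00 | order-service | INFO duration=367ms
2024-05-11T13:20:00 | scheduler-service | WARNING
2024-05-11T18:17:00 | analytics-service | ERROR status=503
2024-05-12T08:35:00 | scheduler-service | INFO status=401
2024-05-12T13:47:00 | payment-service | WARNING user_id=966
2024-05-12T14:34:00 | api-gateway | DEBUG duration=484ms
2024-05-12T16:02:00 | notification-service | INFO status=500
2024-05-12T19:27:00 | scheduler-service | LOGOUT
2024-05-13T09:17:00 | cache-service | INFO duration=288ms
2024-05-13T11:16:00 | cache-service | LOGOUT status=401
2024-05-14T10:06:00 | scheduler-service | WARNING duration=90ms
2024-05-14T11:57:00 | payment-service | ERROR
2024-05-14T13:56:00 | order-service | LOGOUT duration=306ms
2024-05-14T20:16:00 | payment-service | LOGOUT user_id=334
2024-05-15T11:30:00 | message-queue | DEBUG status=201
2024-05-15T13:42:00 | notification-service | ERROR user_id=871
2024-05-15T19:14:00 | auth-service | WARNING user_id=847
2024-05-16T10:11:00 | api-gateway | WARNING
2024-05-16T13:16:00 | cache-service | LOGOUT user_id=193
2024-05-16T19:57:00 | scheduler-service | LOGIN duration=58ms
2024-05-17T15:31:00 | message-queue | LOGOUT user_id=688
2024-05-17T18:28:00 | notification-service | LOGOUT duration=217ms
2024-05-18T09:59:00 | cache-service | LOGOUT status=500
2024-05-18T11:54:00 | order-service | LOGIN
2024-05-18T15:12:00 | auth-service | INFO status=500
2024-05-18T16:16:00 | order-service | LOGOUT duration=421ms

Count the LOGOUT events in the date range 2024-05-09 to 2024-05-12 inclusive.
3

To filter by date range:

1. Date range: 2024-05-09 through 2024-05-12, both dates inclusive
2. Filter for LOGOUT events whose date falls in this range
3. Count matching events: 3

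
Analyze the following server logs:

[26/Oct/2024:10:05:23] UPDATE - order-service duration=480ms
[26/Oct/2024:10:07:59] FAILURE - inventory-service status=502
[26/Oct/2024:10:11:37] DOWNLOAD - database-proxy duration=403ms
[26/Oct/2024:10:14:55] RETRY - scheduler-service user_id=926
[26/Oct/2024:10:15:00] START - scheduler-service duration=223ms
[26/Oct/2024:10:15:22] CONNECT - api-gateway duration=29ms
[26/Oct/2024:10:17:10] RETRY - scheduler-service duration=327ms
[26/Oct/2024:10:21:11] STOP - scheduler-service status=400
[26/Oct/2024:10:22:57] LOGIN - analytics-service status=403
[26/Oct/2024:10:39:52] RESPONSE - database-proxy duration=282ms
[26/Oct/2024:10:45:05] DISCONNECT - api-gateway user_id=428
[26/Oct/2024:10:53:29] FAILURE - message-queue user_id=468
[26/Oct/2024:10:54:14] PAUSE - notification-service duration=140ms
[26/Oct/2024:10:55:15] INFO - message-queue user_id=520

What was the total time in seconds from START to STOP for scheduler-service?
371

To calculate state duration:

1. Find START event for scheduler-service: 26/Oct/2024:10:15:00
2. Find STOP event for scheduler-service: 26/Oct/2024:10:21:11
3. Calculate duration: 26/Oct/2024:10:21:11 - 26/Oct/2024:10:15:00 = 371 seconds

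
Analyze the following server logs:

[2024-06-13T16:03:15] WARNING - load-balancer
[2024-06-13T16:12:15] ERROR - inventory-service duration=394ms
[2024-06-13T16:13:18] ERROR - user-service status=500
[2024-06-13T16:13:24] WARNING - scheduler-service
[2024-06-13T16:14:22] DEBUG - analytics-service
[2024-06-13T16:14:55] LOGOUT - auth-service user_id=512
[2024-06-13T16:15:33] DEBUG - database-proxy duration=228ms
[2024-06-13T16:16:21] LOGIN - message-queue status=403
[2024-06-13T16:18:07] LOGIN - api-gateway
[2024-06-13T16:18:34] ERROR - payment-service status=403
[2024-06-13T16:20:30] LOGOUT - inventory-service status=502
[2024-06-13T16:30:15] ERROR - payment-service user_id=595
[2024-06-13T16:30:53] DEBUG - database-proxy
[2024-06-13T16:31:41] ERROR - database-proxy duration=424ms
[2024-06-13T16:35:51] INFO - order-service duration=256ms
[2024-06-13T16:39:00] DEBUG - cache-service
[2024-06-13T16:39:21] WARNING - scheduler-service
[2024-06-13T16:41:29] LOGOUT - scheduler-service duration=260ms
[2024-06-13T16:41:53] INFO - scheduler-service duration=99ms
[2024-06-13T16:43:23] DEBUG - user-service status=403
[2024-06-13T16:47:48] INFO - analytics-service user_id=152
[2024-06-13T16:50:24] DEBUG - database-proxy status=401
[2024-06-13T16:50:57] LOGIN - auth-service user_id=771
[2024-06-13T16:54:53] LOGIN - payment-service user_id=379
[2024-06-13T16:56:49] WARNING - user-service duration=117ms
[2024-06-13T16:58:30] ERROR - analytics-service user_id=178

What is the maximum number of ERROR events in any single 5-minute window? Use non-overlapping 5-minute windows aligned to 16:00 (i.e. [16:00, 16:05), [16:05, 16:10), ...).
2

To find the burst window:

1. Divide the log period into non-overlapping 5-minute windows starting at 16:00
2. Count ERROR events in each window
3. Find the window with maximum count
4. Maximum events in a window: 2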